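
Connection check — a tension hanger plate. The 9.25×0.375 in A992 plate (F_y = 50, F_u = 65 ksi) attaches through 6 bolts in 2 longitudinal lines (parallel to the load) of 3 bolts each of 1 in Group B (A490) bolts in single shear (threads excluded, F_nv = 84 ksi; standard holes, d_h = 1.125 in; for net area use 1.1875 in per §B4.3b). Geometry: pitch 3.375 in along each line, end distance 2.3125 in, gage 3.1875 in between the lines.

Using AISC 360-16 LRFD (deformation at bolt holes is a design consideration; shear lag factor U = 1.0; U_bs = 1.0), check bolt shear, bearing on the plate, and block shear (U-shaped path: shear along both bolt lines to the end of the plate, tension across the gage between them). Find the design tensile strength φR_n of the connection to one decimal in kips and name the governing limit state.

170.2 kips (block shear governs)

Bolt shear: A_b = π(1)²/4 = 0.7854 in². φR_n = 0.75 × 84 × 0.7854 × 6 × 1 = 296.9 kips.
Bearing (0.375 in plate, F_u = 65 ksi): end bolts L_c = 2.3125 − 1.125/2 = 1.75, R_n = min(1.2×1.75×0.375×65, 2.4×1×0.375×65) = 51.188 kips/bolt; interior L_c = 3.375 − 1.125 = 2.25, R_n = 58.5 kips/bolt. φR_n = 0.75 × (2×51.188 + 4×58.5) = 252.3 kips.
Block shear: shear path 2×[2.3125+2×3.375] = 2×9.0625 in, A_gv = 6.7969, A_nv = 2×(9.0625 − 2.5×1.1875)×0.375 = 4.5703 in²; tension across gage: (3.1875 − 1×1.1875)×0.375 = 0.75 in². R_n = min(0.6×65×4.5703, 0.6×50×6.7969) + 1.0×65×0.75 = min(178.24, 203.91) + 48.75 = 226.99 kips. φR_n = 0.75 × 226.99 = 170.2 kips.
Governing: min(296.9, 252.3, 170.2) = 170.2 kips → block shear.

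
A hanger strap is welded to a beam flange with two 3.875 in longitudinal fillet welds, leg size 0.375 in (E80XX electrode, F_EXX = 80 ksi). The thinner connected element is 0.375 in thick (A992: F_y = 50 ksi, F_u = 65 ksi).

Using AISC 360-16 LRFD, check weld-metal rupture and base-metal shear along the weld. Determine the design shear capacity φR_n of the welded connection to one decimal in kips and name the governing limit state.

74.0 kips (weld metal governs)

Weld metal: throat = 0.707×0.375 = 0.26513 in, L = 2×3.875 = 7.75 in. φR_n = 0.75 × 0.6 × 80 × 0.26513 × 7.75 = 74.0 kips.
Base metal shear (0.375 in plate): yield φR_n = 1.0×0.6×50×0.375×7.75 = 87.2 kips; rupture φR_n = 0.75×0.6×65×0.375×7.75 = 85.0 kips; take 85.0 kips (rupture).
Governing: min(74.0, 85.0) = 74.0 kips → weld metal.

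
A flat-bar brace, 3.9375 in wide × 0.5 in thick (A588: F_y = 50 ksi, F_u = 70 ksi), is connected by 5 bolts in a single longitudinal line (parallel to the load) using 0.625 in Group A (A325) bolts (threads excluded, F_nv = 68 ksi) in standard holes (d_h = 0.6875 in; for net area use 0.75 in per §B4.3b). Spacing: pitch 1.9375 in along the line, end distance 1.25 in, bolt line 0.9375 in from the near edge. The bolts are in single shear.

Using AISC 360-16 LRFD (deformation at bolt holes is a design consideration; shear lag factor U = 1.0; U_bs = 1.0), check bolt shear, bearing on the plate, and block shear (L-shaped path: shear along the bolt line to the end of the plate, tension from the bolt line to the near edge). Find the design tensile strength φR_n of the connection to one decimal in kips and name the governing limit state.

Bolt shear: A_b = π(0.625)²/4 = 0.3068 in². φR_n = 0.75 × 68 × 0.3068 × 5 × 1 = 78.2 kips.
Bearing (0.5 in plate, F_u = 70 ksi): end bolts L_c = 1.25 − 0.6875/2 = 0.90625, R_n = min(1.2×0.90625×0.5×70, 2.4×0.625×0.5×70) = 38.063 kips/bolt; interior L_c = 1.9375 − 0.6875 = 1.25, R_n = 52.5 kips/bolt. φR_n = 0.75 × (1×38.063 + 4×52.5) = 186.0 kips.
Block shear: shear path 1×[1.25+4×1.9375] = 1×9 in, A_gv = 4.5, A_nv = 1×(9 − 4.5×0.75)×0.5 = 2.8125 in²; tension to near edge: (0.9375 − 0.5×0.75)×0.5 = 0.28125 in². R_n = min(0.6×70×2.8125, 0.6×50×4.5) + 1.0×70×0.28125 = min(118.13, 135) + 19.688 = 137.82 kips. φR_n = 0.75 × 137.82 = 103.4 kips.
Governing: min(78.2, 186.0, 103.4) = 78.2 kips → bolt shear.

78.2 kips (bolt shear governs)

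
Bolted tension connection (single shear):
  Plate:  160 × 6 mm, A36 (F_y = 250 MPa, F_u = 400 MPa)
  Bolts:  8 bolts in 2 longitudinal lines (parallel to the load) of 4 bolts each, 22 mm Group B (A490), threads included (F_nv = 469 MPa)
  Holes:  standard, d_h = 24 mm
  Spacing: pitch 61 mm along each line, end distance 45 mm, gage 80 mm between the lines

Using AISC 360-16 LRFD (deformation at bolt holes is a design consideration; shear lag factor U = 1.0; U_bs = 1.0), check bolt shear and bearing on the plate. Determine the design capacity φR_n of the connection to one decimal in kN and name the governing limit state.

622.1 kN (bearing governs)

Bolt shear: A_b = π(22)²/4 = 380.13 mm². φR_n = 0.75 × 469 × 380.13 × 8 × 1 = 1069.7 kN.
Bearing (6 mm plate, F_u = 400 MPa): end bolts L_c = 45 − 24/2 = 33, R_n = min(1.2×33×6×400, 2.4×22×6×400) = 95.04 kN/bolt; interior L_c = 61 − 24 = 37, R_n = 106.56 kN/bolt. φR_n = 0.75 × (2×95.04 + 6×106.56) = 622.1 kN.
Governing: min(1069.7, 622.1) = 622.1 kN → bearing.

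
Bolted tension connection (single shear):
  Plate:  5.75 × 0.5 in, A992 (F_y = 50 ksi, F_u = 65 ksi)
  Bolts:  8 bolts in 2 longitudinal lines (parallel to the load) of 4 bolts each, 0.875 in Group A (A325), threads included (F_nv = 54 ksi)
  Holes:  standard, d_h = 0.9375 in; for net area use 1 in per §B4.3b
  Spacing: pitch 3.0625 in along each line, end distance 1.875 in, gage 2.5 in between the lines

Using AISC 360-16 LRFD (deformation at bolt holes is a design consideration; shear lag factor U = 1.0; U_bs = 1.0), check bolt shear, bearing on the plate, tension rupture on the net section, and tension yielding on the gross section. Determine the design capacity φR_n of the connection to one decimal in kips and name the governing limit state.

91.4 kips (net-section rupture governs)

Bolt shear: A_b = π(0.875)²/4 = 0.60132 in². φR_n = 0.75 × 54 × 0.60132 × 8 × 1 = 194.8 kips.
Bearing (0.5 in plate, F_u = 65 ksi): end bolts L_c = 1.875 − 0.9375/2 = 1.40625, R_n = min(1.2×1.40625×0.5×65, 2.4×0.875×0.5×65) = 54.844 kips/bolt; interior L_c = 3.0625 − 0.9375 = 2.125, R_n = 68.25 kips/bolt. φR_n = 0.75 × (2×54.844 + 6×68.25) = 389.4 kips.
Tension rupture (net): A_n = (5.75 − 2×1)×0.5 = 1.875 in² (U = 1.0, A_e = A_n). φR_n = 0.75 × 65 × 1.875 = 91.4 kips.
Tension yield (gross): A_g = 5.75×0.5 = 2.875 in². φR_n = 0.90 × 50 × 2.875 = 129.4 kips.
Governing: min(194.8, 389.4, 91.4, 129.4) = 91.4 kips → net-section rupture.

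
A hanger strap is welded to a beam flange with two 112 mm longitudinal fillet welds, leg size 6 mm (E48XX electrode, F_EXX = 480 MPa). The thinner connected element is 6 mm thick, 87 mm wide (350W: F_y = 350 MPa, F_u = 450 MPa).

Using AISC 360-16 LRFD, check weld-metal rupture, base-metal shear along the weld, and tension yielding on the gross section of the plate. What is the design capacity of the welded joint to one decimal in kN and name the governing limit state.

Weld metal: throat = 0.707×6 = 4.242 mm, L = 2×112 = 224 mm. φR_n = 0.75 × 0.6 × 480 × 4.242 × 224 = 205.2 kN.
Base metal shear (6 mm plate): yield φR_n = 1.0×0.6×350×6×224 = 282.2 kN; rupture φR_n = 0.75×0.6×450×6×224 = 272.2 kN; take 272.2 kN (rupture).
Tension yield (gross): A_g = 87×6 = 522 mm². φR_n = 0.90 × 350 × 522 = 164.4 kN.
Governing: min(205.2, 272.2, 164.4) = 164.4 kN → gross-section yield.

164.4 kN (gross-section yield governs)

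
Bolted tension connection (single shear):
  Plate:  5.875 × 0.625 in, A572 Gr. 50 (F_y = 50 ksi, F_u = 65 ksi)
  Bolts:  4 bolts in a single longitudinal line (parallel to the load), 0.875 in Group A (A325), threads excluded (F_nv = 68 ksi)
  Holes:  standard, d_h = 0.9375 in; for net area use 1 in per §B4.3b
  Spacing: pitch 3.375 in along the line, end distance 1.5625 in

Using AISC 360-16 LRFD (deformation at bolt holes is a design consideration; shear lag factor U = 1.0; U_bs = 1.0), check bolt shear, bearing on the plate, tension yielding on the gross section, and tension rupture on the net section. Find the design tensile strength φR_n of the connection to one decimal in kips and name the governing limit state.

Bolt shear: A_b = π(0.875)²/4 = 0.60132 in². φR_n = 0.75 × 68 × 0.60132 × 4 × 1 = 122.7 kips.
Bearing (0.625 in plate, F_u = 65 ksi): end bolts L_c = 1.5625 − 0.9375/2 = 1.09375, R_n = min(1.2×1.09375×0.625×65, 2.4×0.875×0.625×65) = 53.32 kips/bolt; interior L_c = 3.375 − 0.9375 = 2.4375, R_n = 85.313 kips/bolt. φR_n = 0.75 × (1×53.32 + 3×85.313) = 231.9 kips.
Tension yield (gross): A_g = 5.875×0.625 = 3.6719 in². φR_n = 0.90 × 50 × 3.6719 = 165.2 kips.
Tension rupture (net): A_n = (5.875 − 1×1)×0.625 = 3.0469 in² (U = 1.0, A_e = A_n). φR_n = 0.75 × 65 × 3.0469 = 148.5 kips.
Governing: min(122.7, 231.9, 165.2, 148.5) = 122.7 kips → bolt shear.

122.7 kips (bolt shear governs)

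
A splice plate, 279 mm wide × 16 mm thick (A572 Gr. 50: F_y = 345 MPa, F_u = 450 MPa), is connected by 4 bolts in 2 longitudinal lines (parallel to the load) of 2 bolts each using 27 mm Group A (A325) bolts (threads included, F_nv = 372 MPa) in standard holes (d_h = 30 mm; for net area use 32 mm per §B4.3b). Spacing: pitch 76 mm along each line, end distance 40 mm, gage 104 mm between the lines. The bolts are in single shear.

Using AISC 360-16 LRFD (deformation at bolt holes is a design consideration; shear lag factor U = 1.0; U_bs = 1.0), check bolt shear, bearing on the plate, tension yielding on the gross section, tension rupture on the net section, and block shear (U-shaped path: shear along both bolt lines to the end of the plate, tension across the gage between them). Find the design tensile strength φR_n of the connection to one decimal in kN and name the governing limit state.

639.0 kN (bolt shear governs)

Bolt shear: A_b = π(27)²/4 = 572.56 mm². φR_n = 0.75 × 372 × 572.56 × 4 × 1 = 639.0 kN.
Bearing (16 mm plate, F_u = 450 MPa): end bolts L_c = 40 − 30/2 = 25, R_n = min(1.2×25×16×450, 2.4×27×16×450) = 216 kN/bolt; interior L_c = 76 − 30 = 46, R_n = 397.44 kN/bolt. φR_n = 0.75 × (2×216 + 2×397.44) = 920.2 kN.
Tension yield (gross): A_g = 279×16 = 4464 mm². φR_n = 0.90 × 345 × 4464 = 1386.1 kN.
Tension rupture (net): A_n = (279 − 2×32)×16 = 3440 mm² (U = 1.0, A_e = A_n). φR_n = 0.75 × 450 × 3440 = 1161.0 kN.
Block shear: shear path 2×[40+1×76] = 2×116 mm, A_gv = 3712, A_nv = 2×(116 − 1.5×32)×16 = 2176 mm²; tension across gage: (104 − 1×32)×16 = 1152 mm². R_n = min(0.6×450×2176, 0.6×345×3712) + 1.0×450×1152 = min(587.52, 768.38) + 518.4 = 1105.9 kN. φR_n = 0.75 × 1105.9 = 829.4 kN.
Governing: min(639.0, 920.2, 1386.1, 1161.0, 829.4) = 639.0 kN → bolt shear.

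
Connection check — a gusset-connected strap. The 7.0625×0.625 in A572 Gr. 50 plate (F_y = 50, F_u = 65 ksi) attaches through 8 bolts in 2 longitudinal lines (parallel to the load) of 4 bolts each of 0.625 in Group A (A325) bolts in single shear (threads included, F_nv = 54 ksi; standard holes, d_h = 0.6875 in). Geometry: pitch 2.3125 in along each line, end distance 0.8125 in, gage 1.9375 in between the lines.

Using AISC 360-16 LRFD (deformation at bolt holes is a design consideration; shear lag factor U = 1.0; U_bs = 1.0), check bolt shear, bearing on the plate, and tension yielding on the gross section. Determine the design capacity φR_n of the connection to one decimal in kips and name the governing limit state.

99.4 kips (bolt shear governs)

Bolt shear: A_b = π(0.625)²/4 = 0.3068 in². φR_n = 0.75 × 54 × 0.3068 × 8 × 1 = 99.4 kips.
Bearing (0.625 in plate, F_u = 65 ksi): end bolts L_c = 0.8125 − 0.6875/2 = 0.46875, R_n = min(1.2×0.46875×0.625×65, 2.4×0.625×0.625×65) = 22.852 kips/bolt; interior L_c = 2.3125 − 0.6875 = 1.625, R_n = 60.938 kips/bolt. φR_n = 0.75 × (2×22.852 + 6×60.938) = 308.5 kips.
Tension yield (gross): A_g = 7.0625×0.625 = 4.4141 in². φR_n = 0.90 × 50 × 4.4141 = 198.6 kips.
Governing: min(99.4, 308.5, 198.6) = 99.4 kips → bolt shear.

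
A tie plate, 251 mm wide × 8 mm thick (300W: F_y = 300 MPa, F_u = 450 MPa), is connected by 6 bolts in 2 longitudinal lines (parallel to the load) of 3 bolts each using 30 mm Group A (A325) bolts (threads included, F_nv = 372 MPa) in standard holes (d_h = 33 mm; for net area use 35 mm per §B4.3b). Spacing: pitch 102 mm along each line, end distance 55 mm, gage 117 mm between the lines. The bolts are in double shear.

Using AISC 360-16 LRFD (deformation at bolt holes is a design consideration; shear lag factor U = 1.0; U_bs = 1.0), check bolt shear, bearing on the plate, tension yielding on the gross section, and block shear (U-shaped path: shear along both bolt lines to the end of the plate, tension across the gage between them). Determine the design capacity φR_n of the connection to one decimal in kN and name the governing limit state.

542.2 kN (gross-section yield governs)

Bolt shear: A_b = π(30)²/4 = 706.86 mm². φR_n = 0.75 × 372 × 706.86 × 6 × 2 = 2366.6 kN.
Bearing (8 mm plate, F_u = 450 MPa): end bolts L_c = 55 − 33/2 = 38.5, R_n = min(1.2×38.5×8×450, 2.4×30×8×450) = 166.32 kN/bolt; interior L_c = 102 − 33 = 69, R_n = 259.2 kN/bolt. φR_n = 0.75 × (2×166.32 + 4×259.2) = 1027.1 kN.
Tension yield (gross): A_g = 251×8 = 2008 mm². φR_n = 0.90 × 300 × 2008 = 542.2 kN.
Block shear: shear path 2×[55+2×102] = 2×259 mm, A_gv = 4144, A_nv = 2×(259 − 2.5×35)×8 = 2744 mm²; tension across gage: (117 − 1×35)×8 = 656 mm². R_n = min(0.6×450×2744, 0.6×300×4144) + 1.0×450×656 = min(740.88, 745.92) + 295.2 = 1036.1 kN. φR_n = 0.75 × 1036.1 = 777.1 kN.
Governing: min(2366.6, 1027.1, 542.2, 777.1) = 542.2 kN → gross-section yield.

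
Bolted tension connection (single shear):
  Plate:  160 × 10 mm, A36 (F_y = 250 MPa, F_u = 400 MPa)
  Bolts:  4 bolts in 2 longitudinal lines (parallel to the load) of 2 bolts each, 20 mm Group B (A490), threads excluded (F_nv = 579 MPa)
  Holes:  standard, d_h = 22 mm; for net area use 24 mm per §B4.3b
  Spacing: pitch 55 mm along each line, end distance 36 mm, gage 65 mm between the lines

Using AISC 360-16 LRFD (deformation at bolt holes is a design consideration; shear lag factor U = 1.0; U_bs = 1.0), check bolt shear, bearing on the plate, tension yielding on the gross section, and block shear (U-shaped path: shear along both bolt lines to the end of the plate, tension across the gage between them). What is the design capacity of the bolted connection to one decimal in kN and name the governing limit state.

321.0 kN (block shear governs)

Bolt shear: A_b = π(20)²/4 = 314.16 mm². φR_n = 0.75 × 579 × 314.16 × 4 × 1 = 545.7 kN.
Bearing (10 mm plate, F_u = 400 MPa): end bolts L_c = 36 − 22/2 = 25, R_n = min(1.2×25×10×400, 2.4×20×10×400) = 120 kN/bolt; interior L_c = 55 − 22 = 33, R_n = 158.4 kN/bolt. φR_n = 0.75 × (2×120 + 2×158.4) = 417.6 kN.
Tension yield (gross): A_g = 160×10 = 1600 mm². φR_n = 0.90 × 250 × 1600 = 360.0 kN.
Block shear: shear path 2×[36+1×55] = 2×91 mm, A_gv = 1820, A_nv = 2×(91 − 1.5×24)×10 = 1100 mm²; tension across gage: (65 − 1×24)×10 = 410 mm². R_n = min(0.6×400×1100, 0.6×250×1820) + 1.0×400×410 = min(264, 273) + 164 = 428 kN. φR_n = 0.75 × 428 = 321.0 kN.
Governing: min(545.7, 417.6, 360.0, 321.0) = 321.0 kN → block shear.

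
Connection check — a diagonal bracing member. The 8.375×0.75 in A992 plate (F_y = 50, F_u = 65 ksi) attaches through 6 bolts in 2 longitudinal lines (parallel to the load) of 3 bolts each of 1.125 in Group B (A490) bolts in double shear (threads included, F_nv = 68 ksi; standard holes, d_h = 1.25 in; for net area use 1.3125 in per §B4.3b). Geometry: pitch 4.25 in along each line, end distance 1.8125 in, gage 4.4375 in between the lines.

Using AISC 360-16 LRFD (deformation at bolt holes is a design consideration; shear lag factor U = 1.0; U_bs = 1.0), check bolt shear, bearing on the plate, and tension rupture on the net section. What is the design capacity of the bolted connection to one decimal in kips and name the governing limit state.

Bolt shear: A_b = π(1.125)²/4 = 0.99402 in². φR_n = 0.75 × 68 × 0.99402 × 6 × 2 = 608.3 kips.
Bearing (0.75 in plate, F_u = 65 ksi): end bolts L_c = 1.8125 − 1.25/2 = 1.1875, R_n = min(1.2×1.1875×0.75×65, 2.4×1.125×0.75×65) = 69.469 kips/bolt; interior L_c = 4.25 − 1.25 = 3, R_n = 131.63 kips/bolt. φR_n = 0.75 × (2×69.469 + 4×131.63) = 499.1 kips.
Tension rupture (net): A_n = (8.375 − 2×1.3125)×0.75 = 4.3125 in² (U = 1.0, A_e = A_n). φR_n = 0.75 × 65 × 4.3125 = 210.2 kips.
Governing: min(608.3, 499.1, 210.2) = 210.2 kips → net-section rupture.

210.2 kips (net-section rupture governs)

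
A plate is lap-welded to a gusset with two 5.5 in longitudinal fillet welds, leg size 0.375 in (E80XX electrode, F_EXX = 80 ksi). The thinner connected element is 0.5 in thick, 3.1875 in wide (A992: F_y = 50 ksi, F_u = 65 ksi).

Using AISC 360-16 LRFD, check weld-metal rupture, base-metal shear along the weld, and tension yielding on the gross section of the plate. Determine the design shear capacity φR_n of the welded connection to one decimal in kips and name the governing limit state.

Weld metal: throat = 0.707×0.375 = 0.26513 in, L = 2×5.5 = 11 in. φR_n = 0.75 × 0.6 × 80 × 0.26513 × 11 = 105.0 kips.
Base metal shear (0.5 in plate): yield φR_n = 1.0×0.6×50×0.5×11 = 165.0 kips; rupture φR_n = 0.75×0.6×65×0.5×11 = 160.9 kips; take 160.9 kips (rupture).
Tension yield (gross): A_g = 3.1875×0.5 = 1.5938 in². φR_n = 0.90 × 50 × 1.5938 = 71.7 kips.
Governing: min(105.0, 160.9, 71.7) = 71.7 kips → gross-section yield.

71.7 kips (gross-section yield governs)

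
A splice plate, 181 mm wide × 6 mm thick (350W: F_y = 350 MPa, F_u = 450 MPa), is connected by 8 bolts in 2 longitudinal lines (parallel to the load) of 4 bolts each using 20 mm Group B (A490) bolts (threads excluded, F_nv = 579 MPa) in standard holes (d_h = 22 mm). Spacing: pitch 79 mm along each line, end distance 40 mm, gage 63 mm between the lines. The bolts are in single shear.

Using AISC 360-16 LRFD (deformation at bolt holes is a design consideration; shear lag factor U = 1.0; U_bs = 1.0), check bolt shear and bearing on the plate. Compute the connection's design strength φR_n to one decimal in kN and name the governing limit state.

Bolt shear: A_b = π(20)²/4 = 314.16 mm². φR_n = 0.75 × 579 × 314.16 × 8 × 1 = 1091.4 kN.
Bearing (6 mm plate, F_u = 450 MPa): end bolts L_c = 40 − 22/2 = 29, R_n = min(1.2×29×6×450, 2.4×20×6×450) = 93.96 kN/bolt; interior L_c = 79 − 22 = 57, R_n = 129.6 kN/bolt. φR_n = 0.75 × (2×93.96 + 6×129.6) = 724.1 kN.
Governing: min(1091.4, 724.1) = 724.1 kN → bearing.

724.1 kN (bearing governs)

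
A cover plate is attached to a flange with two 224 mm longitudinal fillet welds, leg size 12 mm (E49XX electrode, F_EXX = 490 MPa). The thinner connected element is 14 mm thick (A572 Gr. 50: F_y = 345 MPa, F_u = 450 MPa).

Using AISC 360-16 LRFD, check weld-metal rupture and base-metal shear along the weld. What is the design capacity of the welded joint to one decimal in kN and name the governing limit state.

838.1 kN (weld metal governs)

Weld metal: throat = 0.707×12 = 8.484 mm, L = 2×224 = 448 mm. φR_n = 0.75 × 0.6 × 490 × 8.484 × 448 = 838.1 kN.
Base metal shear (14 mm plate): yield φR_n = 1.0×0.6×345×14×448 = 1298.3 kN; rupture φR_n = 0.75×0.6×450×14×448 = 1270.1 kN; take 1270.1 kN (rupture).
Governing: min(838.1, 1270.1) = 838.1 kN → weld metal.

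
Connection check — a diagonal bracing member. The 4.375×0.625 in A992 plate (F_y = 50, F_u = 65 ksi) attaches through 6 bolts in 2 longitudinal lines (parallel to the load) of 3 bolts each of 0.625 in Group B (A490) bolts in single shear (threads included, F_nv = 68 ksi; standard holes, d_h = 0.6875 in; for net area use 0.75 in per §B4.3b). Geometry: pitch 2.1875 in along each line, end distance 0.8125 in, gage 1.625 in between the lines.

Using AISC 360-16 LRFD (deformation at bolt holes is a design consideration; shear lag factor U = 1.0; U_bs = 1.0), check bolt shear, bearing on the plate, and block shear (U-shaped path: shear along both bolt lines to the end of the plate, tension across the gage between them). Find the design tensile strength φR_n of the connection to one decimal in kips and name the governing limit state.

93.9 kips (bolt shear governs)

Bolt shear: A_b = π(0.625)²/4 = 0.3068 in². φR_n = 0.75 × 68 × 0.3068 × 6 × 1 = 93.9 kips.
Bearing (0.625 in plate, F_u = 65 ksi): end bolts L_c = 0.8125 − 0.6875/2 = 0.46875, R_n = min(1.2×0.46875×0.625×65, 2.4×0.625×0.625×65) = 22.852 kips/bolt; interior L_c = 2.1875 − 0.6875 = 1.5, R_n = 60.938 kips/bolt. φR_n = 0.75 × (2×22.852 + 4×60.938) = 217.1 kips.
Block shear: shear path 2×[0.8125+2×2.1875] = 2×5.1875 in, A_gv = 6.4844, A_nv = 2×(5.1875 − 2.5×0.75)×0.625 = 4.1406 in²; tension across gage: (1.625 − 1×0.75)×0.625 = 0.54688 in². R_n = min(0.6×65×4.1406, 0.6×50×6.4844) + 1.0×65×0.54688 = min(161.48, 194.53) + 35.547 = 197.03 kips. φR_n = 0.75 × 197.03 = 147.8 kips.
Governing: min(93.9, 217.1, 147.8) = 93.9 kips → bolt shear.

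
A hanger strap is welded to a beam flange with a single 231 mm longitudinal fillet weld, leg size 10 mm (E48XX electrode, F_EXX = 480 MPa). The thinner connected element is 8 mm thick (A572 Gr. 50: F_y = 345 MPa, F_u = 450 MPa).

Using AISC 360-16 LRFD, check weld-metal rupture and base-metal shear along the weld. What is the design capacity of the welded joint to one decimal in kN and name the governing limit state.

352.8 kN (weld metal governs)

Weld metal: throat = 0.707×10 = 7.07 mm, L = 231 mm. φR_n = 0.75 × 0.6 × 480 × 7.07 × 231 = 352.8 kN.
Base metal shear (8 mm plate): yield φR_n = 1.0×0.6×345×8×231 = 382.5 kN; rupture φR_n = 0.75×0.6×450×8×231 = 374.2 kN; take 374.2 kN (rupture).
Governing: min(352.8, 374.2) = 352.8 kN → weld metal.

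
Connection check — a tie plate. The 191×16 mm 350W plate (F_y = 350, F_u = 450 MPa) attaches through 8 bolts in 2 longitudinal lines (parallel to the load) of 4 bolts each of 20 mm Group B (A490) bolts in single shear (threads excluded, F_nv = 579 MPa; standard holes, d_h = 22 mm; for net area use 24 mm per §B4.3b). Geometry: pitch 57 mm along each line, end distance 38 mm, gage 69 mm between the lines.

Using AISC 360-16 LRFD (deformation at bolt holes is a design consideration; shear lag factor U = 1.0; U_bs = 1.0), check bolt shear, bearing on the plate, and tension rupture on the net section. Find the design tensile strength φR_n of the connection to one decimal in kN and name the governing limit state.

772.2 kN (net-section rupture governs)

Bolt shear: A_b = π(20)²/4 = 314.16 mm². φR_n = 0.75 × 579 × 314.16 × 8 × 1 = 1091.4 kN.
Bearing (16 mm plate, F_u = 450 MPa): end bolts L_c = 38 − 22/2 = 27, R_n = min(1.2×27×16×450, 2.4×20×16×450) = 233.28 kN/bolt; interior L_c = 57 − 22 = 35, R_n = 302.4 kN/bolt. φR_n = 0.75 × (2×233.28 + 6×302.4) = 1710.7 kN.
Tension rupture (net): A_n = (191 − 2×24)×16 = 2288 mm² (U = 1.0, A_e = A_n). φR_n = 0.75 × 450 × 2288 = 772.2 kN.
Governing: min(1091.4, 1710.7, 772.2) = 772.2 kN → net-section rupture.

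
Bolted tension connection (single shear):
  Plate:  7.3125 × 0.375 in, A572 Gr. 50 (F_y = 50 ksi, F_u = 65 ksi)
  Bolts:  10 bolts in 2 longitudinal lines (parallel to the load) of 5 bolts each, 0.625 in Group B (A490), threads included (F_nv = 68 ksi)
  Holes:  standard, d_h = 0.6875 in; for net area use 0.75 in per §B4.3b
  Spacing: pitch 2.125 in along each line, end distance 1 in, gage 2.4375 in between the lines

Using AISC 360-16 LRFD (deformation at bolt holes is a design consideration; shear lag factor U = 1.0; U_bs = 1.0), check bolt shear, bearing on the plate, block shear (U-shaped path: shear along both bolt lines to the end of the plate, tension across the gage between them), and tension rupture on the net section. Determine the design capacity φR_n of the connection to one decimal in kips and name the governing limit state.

106.3 kips (net-section rupture governs)

Bolt shear: A_b = π(0.625)²/4 = 0.3068 in². φR_n = 0.75 × 68 × 0.3068 × 10 × 1 = 156.5 kips.
Bearing (0.375 in plate, F_u = 65 ksi): end bolts L_c = 1 − 0.6875/2 = 0.65625, R_n = min(1.2×0.65625×0.375×65, 2.4×0.625×0.375×65) = 19.195 kips/bolt; interior L_c = 2.125 − 0.6875 = 1.4375, R_n = 36.563 kips/bolt. φR_n = 0.75 × (2×19.195 + 8×36.563) = 248.2 kips.
Block shear: shear path 2×[1+4×2.125] = 2×9.5 in, A_gv = 7.125, A_nv = 2×(9.5 − 4.5×0.75)×0.375 = 4.5938 in²; tension across gage: (2.4375 − 1×0.75)×0.375 = 0.63281 in². R_n = min(0.6×65×4.5938, 0.6×50×7.125) + 1.0×65×0.63281 = min(179.16, 213.75) + 41.133 = 220.29 kips. φR_n = 0.75 × 220.29 = 165.2 kips.
Tension rupture (net): A_n = (7.3125 − 2×0.75)×0.375 = 2.1797 in² (U = 1.0, A_e = A_n). φR_n = 0.75 × 65 × 2.1797 = 106.3 kips.
Governing: min(156.5, 248.2, 165.2, 106.3) = 106.3 kips → net-section rupture.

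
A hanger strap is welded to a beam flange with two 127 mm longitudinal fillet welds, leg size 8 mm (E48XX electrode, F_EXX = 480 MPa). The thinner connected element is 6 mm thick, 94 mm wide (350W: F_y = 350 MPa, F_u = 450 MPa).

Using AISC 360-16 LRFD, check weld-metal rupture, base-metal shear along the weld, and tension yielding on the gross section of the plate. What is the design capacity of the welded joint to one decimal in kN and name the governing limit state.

177.7 kN (gross-section yield governs)

Weld metal: throat = 0.707×8 = 5.656 mm, L = 2×127 = 254 mm. φR_n = 0.75 × 0.6 × 480 × 5.656 × 254 = 310.3 kN.
Base metal shear (6 mm plate): yield φR_n = 1.0×0.6×350×6×254 = 320.0 kN; rupture φR_n = 0.75×0.6×450×6×254 = 308.6 kN; take 308.6 kN (rupture).
Tension yield (gross): A_g = 94×6 = 564 mm². φR_n = 0.90 × 350 × 564 = 177.7 kN.
Governing: min(310.3, 308.6, 177.7) = 177.7 kN → gross-section yield.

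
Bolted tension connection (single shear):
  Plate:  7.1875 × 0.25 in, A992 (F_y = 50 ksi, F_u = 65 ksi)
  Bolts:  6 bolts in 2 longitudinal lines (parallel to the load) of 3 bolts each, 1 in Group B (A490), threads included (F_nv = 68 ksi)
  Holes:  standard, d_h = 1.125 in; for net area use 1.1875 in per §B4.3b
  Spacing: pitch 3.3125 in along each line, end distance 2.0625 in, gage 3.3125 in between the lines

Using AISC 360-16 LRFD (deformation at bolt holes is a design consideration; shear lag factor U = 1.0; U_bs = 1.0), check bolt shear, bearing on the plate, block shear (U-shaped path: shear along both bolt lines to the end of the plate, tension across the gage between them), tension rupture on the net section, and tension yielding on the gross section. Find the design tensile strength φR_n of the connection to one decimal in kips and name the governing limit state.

Bolt shear: A_b = π(1)²/4 = 0.7854 in². φR_n = 0.75 × 68 × 0.7854 × 6 × 1 = 240.3 kips.
Bearing (0.25 in plate, F_u = 65 ksi): end bolts L_c = 2.0625 − 1.125/2 = 1.5, R_n = min(1.2×1.5×0.25×65, 2.4×1×0.25×65) = 29.25 kips/bolt; interior L_c = 3.3125 − 1.125 = 2.1875, R_n = 39 kips/bolt. φR_n = 0.75 × (2×29.25 + 4×39) = 160.9 kips.
Block shear: shear path 2×[2.0625+2×3.3125] = 2×8.6875 in, A_gv = 4.3438, A_nv = 2×(8.6875 − 2.5×1.1875)×0.25 = 2.8594 in²; tension across gage: (3.3125 − 1×1.1875)×0.25 = 0.53125 in². R_n = min(0.6×65×2.8594, 0.6×50×4.3438) + 1.0×65×0.53125 = min(111.52, 130.31) + 34.531 = 146.05 kips. φR_n = 0.75 × 146.05 = 109.5 kips.
Tension rupture (net): A_n = (7.1875 − 2×1.1875)×0.25 = 1.2031 in² (U = 1.0, A_e = A_n). φR_n = 0.75 × 65 × 1.2031 = 58.7 kips.
Tension yield (gross): A_g = 7.1875×0.25 = 1.7969 in². φR_n = 0.90 × 50 × 1.7969 = 80.9 kips.
Governing: min(240.3, 160.9, 109.5, 58.7, 80.9) = 58.7 kips → net-section rupture.

58.7 kips (net-section rupture governs)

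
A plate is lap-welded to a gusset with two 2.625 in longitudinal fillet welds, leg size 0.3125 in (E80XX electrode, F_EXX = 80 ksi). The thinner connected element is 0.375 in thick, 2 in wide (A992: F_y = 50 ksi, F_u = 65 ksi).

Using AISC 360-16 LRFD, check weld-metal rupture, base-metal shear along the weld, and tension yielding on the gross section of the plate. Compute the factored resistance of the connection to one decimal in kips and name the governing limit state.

33.8 kips (gross-section yield governs)

Weld metal: throat = 0.707×0.3125 = 0.22094 in, L = 2×2.625 = 5.25 in. φR_n = 0.75 × 0.6 × 80 × 0.22094 × 5.25 = 41.8 kips.
Base metal shear (0.375 in plate): yield φR_n = 1.0×0.6×50×0.375×5.25 = 59.1 kips; rupture φR_n = 0.75×0.6×65×0.375×5.25 = 57.6 kips; take 57.6 kips (rupture).
Tension yield (gross): A_g = 2×0.375 = 0.75 in². φR_n = 0.90 × 50 × 0.75 = 33.8 kips.
Governing: min(41.8, 57.6, 33.8) = 33.8 kips → gross-section yield.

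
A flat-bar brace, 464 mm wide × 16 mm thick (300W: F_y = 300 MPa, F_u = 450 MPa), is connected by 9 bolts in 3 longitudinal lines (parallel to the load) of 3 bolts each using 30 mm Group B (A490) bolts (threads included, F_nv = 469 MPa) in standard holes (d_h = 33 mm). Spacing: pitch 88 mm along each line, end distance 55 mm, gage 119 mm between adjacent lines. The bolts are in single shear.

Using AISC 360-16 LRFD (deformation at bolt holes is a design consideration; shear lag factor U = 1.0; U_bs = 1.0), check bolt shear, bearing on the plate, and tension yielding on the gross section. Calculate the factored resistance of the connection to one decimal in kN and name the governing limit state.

2004.5 kN (gross-section yield governs)

Bolt shear: A_b = π(30)²/4 = 706.86 mm². φR_n = 0.75 × 469 × 706.86 × 9 × 1 = 2237.7 kN.
Bearing (16 mm plate, F_u = 450 MPa): end bolts L_c = 55 − 33/2 = 38.5, R_n = min(1.2×38.5×16×450, 2.4×30×16×450) = 332.64 kN/bolt; interior L_c = 88 − 33 = 55, R_n = 475.2 kN/bolt. φR_n = 0.75 × (3×332.64 + 6×475.2) = 2886.8 kN.
Tension yield (gross): A_g = 464×16 = 7424 mm². φR_n = 0.90 × 300 × 7424 = 2004.5 kN.
Governing: min(2237.7, 2886.8, 2004.5) = 2004.5 kN → gross-section yield.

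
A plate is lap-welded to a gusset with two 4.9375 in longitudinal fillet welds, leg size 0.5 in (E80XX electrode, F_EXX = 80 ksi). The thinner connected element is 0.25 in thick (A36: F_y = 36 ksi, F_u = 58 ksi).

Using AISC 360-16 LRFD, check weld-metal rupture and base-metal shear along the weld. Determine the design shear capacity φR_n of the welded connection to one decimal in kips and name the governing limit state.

53.3 kips (base-metal shear governs)

Weld metal: throat = 0.707×0.5 = 0.3535 in, L = 2×4.9375 = 9.875 in. φR_n = 0.75 × 0.6 × 80 × 0.3535 × 9.875 = 125.7 kips.
Base metal shear (0.25 in plate): yield φR_n = 1.0×0.6×36×0.25×9.875 = 53.3 kips; rupture φR_n = 0.75×0.6×58×0.25×9.875 = 64.4 kips; take 53.3 kips (yield).
Governing: min(125.7, 53.3) = 53.3 kips → base-metal shear.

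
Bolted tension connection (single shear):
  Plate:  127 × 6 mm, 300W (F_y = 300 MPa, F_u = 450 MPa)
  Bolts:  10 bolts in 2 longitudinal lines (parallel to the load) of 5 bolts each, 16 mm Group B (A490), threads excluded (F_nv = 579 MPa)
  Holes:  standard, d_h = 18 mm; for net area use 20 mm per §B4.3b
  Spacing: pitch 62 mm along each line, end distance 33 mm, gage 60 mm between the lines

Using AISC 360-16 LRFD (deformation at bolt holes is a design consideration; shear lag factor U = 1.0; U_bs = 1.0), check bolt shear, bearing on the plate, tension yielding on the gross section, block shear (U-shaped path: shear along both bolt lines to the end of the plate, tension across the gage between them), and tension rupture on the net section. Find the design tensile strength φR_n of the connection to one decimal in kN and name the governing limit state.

Bolt shear: A_b = π(16)²/4 = 201.06 mm². φR_n = 0.75 × 579 × 201.06 × 10 × 1 = 873.1 kN.
Bearing (6 mm plate, F_u = 450 MPa): end bolts L_c = 33 − 18/2 = 24, R_n = min(1.2×24×6×450, 2.4×16×6×450) = 77.76 kN/bolt; interior L_c = 62 − 18 = 44, R_n = 103.68 kN/bolt. φR_n = 0.75 × (2×77.76 + 8×103.68) = 738.7 kN.
Tension yield (gross): A_g = 127×6 = 762 mm². φR_n = 0.90 × 300 × 762 = 205.7 kN.
Block shear: shear path 2×[33+4×62] = 2×281 mm, A_gv = 3372, A_nv = 2×(281 − 4.5×20)×6 = 2292 mm²; tension across gage: (60 − 1×20)×6 = 240 mm². R_n = min(0.6×450×2292, 0.6×300×3372) + 1.0×450×240 = min(618.84, 606.96) + 108 = 714.96 kN. φR_n = 0.75 × 714.96 = 536.2 kN.
Tension rupture (net): A_n = (127 − 2×20)×6 = 522 mm² (U = 1.0, A_e = A_n). φR_n = 0.75 × 450 × 522 = 176.2 kN.
Governing: min(873.1, 738.7, 205.7, 536.2, 176.2) = 176.2 kN → net-section rupture.

176.2 kN (net-section rupture governs)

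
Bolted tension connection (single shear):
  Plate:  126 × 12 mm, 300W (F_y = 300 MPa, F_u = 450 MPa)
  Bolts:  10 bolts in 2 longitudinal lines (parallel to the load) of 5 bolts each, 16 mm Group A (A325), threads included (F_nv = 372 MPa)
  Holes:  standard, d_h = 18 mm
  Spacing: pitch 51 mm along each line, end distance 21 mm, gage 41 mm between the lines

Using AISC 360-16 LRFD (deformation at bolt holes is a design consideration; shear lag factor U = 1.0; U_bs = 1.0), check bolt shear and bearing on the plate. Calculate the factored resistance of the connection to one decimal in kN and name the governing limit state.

561.0 kN (bolt shear governs)

Bolt shear: A_b = π(16)²/4 = 201.06 mm². φR_n = 0.75 × 372 × 201.06 × 10 × 1 = 561.0 kN.
Bearing (12 mm plate, F_u = 450 MPa): end bolts L_c = 21 − 18/2 = 12, R_n = min(1.2×12×12×450, 2.4×16×12×450) = 77.76 kN/bolt; interior L_c = 51 − 18 = 33, R_n = 207.36 kN/bolt. φR_n = 0.75 × (2×77.76 + 8×207.36) = 1360.8 kN.
Governing: min(561.0, 1360.8) = 561.0 kN → bolt shear.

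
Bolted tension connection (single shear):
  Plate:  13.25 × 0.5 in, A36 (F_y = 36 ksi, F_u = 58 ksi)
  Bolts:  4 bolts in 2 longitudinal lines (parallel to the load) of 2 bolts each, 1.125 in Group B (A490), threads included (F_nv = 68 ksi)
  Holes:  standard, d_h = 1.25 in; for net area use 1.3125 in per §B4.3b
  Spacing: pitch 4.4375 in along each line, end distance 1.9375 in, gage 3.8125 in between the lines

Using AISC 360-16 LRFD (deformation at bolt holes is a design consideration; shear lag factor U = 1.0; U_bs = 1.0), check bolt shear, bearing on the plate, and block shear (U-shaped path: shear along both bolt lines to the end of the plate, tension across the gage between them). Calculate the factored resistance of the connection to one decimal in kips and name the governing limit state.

Bolt shear: A_b = π(1.125)²/4 = 0.99402 in². φR_n = 0.75 × 68 × 0.99402 × 4 × 1 = 202.8 kips.
Bearing (0.5 in plate, F_u = 58 ksi): end bolts L_c = 1.9375 − 1.25/2 = 1.3125, R_n = min(1.2×1.3125×0.5×58, 2.4×1.125×0.5×58) = 45.675 kips/bolt; interior L_c = 4.4375 − 1.25 = 3.1875, R_n = 78.3 kips/bolt. φR_n = 0.75 × (2×45.675 + 2×78.3) = 186.0 kips.
Block shear: shear path 2×[1.9375+1×4.4375] = 2×6.375 in, A_gv = 6.375, A_nv = 2×(6.375 − 1.5×1.3125)×0.5 = 4.4063 in²; tension across gage: (3.8125 − 1×1.3125)×0.5 = 1.25 in². R_n = min(0.6×58×4.4063, 0.6×36×6.375) + 1.0×58×1.25 = min(153.34, 137.7) + 72.5 = 210.2 kips. φR_n = 0.75 × 210.2 = 157.7 kips.
Governing: min(202.8, 186.0, 157.7) = 157.7 kips → block shear.

157.7 kips (block shear governs)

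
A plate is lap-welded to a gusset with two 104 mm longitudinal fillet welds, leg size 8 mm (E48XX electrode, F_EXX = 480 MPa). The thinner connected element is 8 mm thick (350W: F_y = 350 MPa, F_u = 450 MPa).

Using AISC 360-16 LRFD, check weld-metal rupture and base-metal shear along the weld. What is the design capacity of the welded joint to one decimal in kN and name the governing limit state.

Weld metal: throat = 0.707×8 = 5.656 mm, L = 2×104 = 208 mm. φR_n = 0.75 × 0.6 × 480 × 5.656 × 208 = 254.1 kN.
Base metal shear (8 mm plate): yield φR_n = 1.0×0.6×350×8×208 = 349.4 kN; rupture φR_n = 0.75×0.6×450×8×208 = 337.0 kN; take 337.0 kN (rupture).
Governing: min(254.1, 337.0) = 254.1 kN → weld metal.

254.1 kN (weld metal governs)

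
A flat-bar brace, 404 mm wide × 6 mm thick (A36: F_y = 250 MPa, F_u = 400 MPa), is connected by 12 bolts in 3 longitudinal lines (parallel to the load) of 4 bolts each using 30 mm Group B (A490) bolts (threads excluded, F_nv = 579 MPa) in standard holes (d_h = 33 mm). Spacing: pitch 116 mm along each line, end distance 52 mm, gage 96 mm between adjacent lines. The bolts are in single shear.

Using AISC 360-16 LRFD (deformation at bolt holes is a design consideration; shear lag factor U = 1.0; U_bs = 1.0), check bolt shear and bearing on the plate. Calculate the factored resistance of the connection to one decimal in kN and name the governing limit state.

1396.4 kN (bearing governs)

Bolt shear: A_b = π(30)²/4 = 706.86 mm². φR_n = 0.75 × 579 × 706.86 × 12 × 1 = 3683.4 kN.
Bearing (6 mm plate, F_u = 400 MPa): end bolts L_c = 52 − 33/2 = 35.5, R_n = min(1.2×35.5×6×400, 2.4×30×6×400) = 102.24 kN/bolt; interior L_c = 116 − 33 = 83, R_n = 172.8 kN/bolt. φR_n = 0.75 × (3×102.24 + 9×172.8) = 1396.4 kN.
Governing: min(3683.4, 1396.4) = 1396.4 kN → bearing.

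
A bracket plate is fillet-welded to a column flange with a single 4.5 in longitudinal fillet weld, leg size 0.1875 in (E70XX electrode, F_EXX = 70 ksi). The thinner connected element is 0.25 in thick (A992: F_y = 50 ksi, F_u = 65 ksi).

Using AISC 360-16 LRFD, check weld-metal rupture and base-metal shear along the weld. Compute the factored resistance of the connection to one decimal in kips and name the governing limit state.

18.8 kips (weld metal governs)

Weld metal: throat = 0.707×0.1875 = 0.13256 in, L = 4.5 in. φR_n = 0.75 × 0.6 × 70 × 0.13256 × 4.5 = 18.8 kips.
Base metal shear (0.25 in plate): yield φR_n = 1.0×0.6×50×0.25×4.5 = 33.8 kips; rupture φR_n = 0.75×0.6×65×0.25×4.5 = 32.9 kips; take 32.9 kips (rupture).
Governing: min(18.8, 32.9) = 18.8 kips → weld metal.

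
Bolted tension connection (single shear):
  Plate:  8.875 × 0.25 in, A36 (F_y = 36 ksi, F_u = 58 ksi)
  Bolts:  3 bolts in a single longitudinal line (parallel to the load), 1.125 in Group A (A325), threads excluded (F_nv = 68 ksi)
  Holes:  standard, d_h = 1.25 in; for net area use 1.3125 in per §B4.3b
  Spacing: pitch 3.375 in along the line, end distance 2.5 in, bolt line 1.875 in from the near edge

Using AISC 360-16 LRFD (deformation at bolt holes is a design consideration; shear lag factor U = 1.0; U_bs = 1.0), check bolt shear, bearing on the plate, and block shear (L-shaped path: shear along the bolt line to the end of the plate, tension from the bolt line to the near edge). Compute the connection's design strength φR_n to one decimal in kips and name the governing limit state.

50.7 kips (block shear governs)

Bolt shear: A_b = π(1.125)²/4 = 0.99402 in². φR_n = 0.75 × 68 × 0.99402 × 3 × 1 = 152.1 kips.
Bearing (0.25 in plate, F_u = 58 ksi): end bolts L_c = 2.5 − 1.25/2 = 1.875, R_n = min(1.2×1.875×0.25×58, 2.4×1.125×0.25×58) = 32.625 kips/bolt; interior L_c = 3.375 − 1.25 = 2.125, R_n = 36.975 kips/bolt. φR_n = 0.75 × (1×32.625 + 2×36.975) = 79.9 kips.
Block shear: shear path 1×[2.5+2×3.375] = 1×9.25 in, A_gv = 2.3125, A_nv = 1×(9.25 − 2.5×1.3125)×0.25 = 1.4922 in²; tension to near edge: (1.875 − 0.5×1.3125)×0.25 = 0.30469 in². R_n = min(0.6×58×1.4922, 0.6×36×2.3125) + 1.0×58×0.30469 = min(51.929, 49.95) + 17.672 = 67.622 kips. φR_n = 0.75 × 67.622 = 50.7 kips.
Governing: min(152.1, 79.9, 50.7) = 50.7 kips → block shear.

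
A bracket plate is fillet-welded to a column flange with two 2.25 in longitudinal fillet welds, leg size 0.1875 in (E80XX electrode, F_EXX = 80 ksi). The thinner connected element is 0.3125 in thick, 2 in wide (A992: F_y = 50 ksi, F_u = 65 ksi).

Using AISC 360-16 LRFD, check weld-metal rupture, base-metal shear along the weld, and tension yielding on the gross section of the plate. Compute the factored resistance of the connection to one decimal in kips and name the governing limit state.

Weld metal: throat = 0.707×0.1875 = 0.13256 in, L = 2×2.25 = 4.5 in. φR_n = 0.75 × 0.6 × 80 × 0.13256 × 4.5 = 21.5 kips.
Base metal shear (0.3125 in plate): yield φR_n = 1.0×0.6×50×0.3125×4.5 = 42.2 kips; rupture φR_n = 0.75×0.6×65×0.3125×4.5 = 41.1 kips; take 41.1 kips (rupture).
Tension yield (gross): A_g = 2×0.3125 = 0.625 in². φR_n = 0.90 × 50 × 0.625 = 28.1 kips.
Governing: min(21.5, 41.1, 28.1) = 21.5 kips → weld metal.

21.5 kips (weld metal governs)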